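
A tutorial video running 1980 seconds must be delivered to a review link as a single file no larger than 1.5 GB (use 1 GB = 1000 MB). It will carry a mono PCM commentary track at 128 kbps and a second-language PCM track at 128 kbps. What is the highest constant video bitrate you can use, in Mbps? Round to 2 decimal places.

Budget: 1.5 GB = 12000.0 Mb.
Total bitrate budget: 12000.0 Mb / 1980 s = 6.061 Mbps.
Audio total: 128 + 128 = 256 kbps = 0.256 Mbps.
Video: 6.061 − 0.256 = 5.805 Mbps.

5.80 Mbps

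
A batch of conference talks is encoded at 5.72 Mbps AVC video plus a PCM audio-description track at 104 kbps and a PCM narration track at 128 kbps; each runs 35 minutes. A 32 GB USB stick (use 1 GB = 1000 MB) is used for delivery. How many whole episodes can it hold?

20

35 min = 2100 s
Audio total: 104 + 128 = 232 kbps = 0.232 Mbps.
Total bitrate: 5.952 Mbps.
Per item: 5.952 Mbps × 2100 s = 12,499 Mb = 1,562 MB.
Capacity: 32 GB = 256,000 Mb; 20.48 items → 20 complete.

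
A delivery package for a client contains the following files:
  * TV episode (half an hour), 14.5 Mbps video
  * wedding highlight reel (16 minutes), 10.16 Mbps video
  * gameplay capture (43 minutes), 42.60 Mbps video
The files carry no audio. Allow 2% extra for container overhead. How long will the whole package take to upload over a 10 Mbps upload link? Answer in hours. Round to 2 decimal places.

4.13 hours

TV episode: 14.500 Mbps × 1800 s × 1.02 = 26622.0 Mb
wedding highlight reel: 10.160 Mbps × 960 s × 1.02 = 9948.7 Mb
gameplay capture: 42.600 Mbps × 2580 s × 1.02 = 112106.2 Mb
Total: 148676.8 Mb = 18584.6 MB.
At 10 Mbps: 148676.8 / 10 = 14868 s ≈ 4.13 hours.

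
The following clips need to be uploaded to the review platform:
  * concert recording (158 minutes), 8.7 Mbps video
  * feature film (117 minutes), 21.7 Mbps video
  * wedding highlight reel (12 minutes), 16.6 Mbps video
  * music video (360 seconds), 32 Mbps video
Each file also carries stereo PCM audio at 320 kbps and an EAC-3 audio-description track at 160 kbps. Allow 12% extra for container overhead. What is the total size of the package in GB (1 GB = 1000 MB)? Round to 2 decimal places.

37.34 GB

Audio total: 320 + 160 = 480 kbps = 0.480 Mbps.
concert recording: 9.180 Mbps × 9480 s × 1.12 = 97469.6 Mb
feature film: 22.180 Mbps × 7020 s × 1.12 = 174388.0 Mb
wedding highlight reel: 17.080 Mbps × 720 s × 1.12 = 13773.3 Mb
music video: 32.480 Mbps × 360 s × 1.12 = 13095.9 Mb
Total: 298726.8 Mb = 37340.9 MB.
= 37.34 GB.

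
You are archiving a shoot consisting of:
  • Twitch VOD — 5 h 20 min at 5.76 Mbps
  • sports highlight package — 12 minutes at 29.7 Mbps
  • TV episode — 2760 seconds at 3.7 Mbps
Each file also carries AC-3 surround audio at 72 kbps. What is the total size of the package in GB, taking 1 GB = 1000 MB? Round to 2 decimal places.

Audio: 72 kbps = 0.072 Mbps.
Twitch VOD: 5.832 Mbps × 19200 s = 111974.4 Mb
sports highlight package: 29.772 Mbps × 720 s = 21435.8 Mb
TV episode: 3.772 Mbps × 2760 s = 10410.7 Mb
Total: 143821.0 Mb = 17977.6 MB.
= 17.98 GB.

17.98 GB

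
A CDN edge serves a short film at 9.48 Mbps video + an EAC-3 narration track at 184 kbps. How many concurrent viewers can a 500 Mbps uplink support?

Audio: 184 kbps = 0.184 Mbps.
Per-viewer media rate: 9.664 Mbps.
500 Mbps = 500.0 Mbps; 500.0 / 9.664 = 51.74 → 51 viewers.

51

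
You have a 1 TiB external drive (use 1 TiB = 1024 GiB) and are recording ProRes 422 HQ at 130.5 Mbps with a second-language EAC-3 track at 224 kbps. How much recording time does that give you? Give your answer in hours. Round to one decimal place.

Audio: 224 kbps = 0.224 Mbps.
Total bitrate: 130.5 + 0.224 = 130.724 Mbps.
Capacity: 1 TiB = 8,796,093 Mb.
Recording time: 8,796,093 / 130.724 = 67,288 s ≈ 18.7 hours.

18.7 hours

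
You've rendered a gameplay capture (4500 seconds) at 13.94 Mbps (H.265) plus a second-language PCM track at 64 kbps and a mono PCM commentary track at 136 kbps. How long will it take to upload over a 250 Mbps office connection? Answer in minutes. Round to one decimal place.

Audio total: 64 + 136 = 200 kbps = 0.200 Mbps.
Total bitrate: 14.140 Mbps.
File: 14.140 Mbps × 4500 s = 63630.0 Mb.
At 250 Mbps: 63630.0 / 250 = 254.5 s ≈ 4.24 minutes.

4.2 minutes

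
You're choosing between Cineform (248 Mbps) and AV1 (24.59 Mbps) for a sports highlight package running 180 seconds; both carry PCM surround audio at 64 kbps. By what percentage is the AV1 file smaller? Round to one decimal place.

90.1%

Audio: 64 kbps = 0.064 Mbps.
Cineform: 248.064 Mbps × 180 s = 44651.5 Mb = 5.581 GB.
AV1: 24.654 Mbps × 180 s = 4437.7 Mb = 0.555 GB.
Reduction: (1 − 0.555/5.581) × 100 = 90.06%.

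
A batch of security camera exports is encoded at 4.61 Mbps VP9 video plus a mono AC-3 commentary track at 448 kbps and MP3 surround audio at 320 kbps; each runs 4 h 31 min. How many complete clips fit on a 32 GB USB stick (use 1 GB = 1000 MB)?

4 h 31 min = 271 min = 16260 s
Audio total: 448 + 320 = 768 kbps = 0.768 Mbps.
Total bitrate: 5.378 Mbps.
Per item: 5.378 Mbps × 16260 s = 87,446 Mb = 10,931 MB.
Capacity: 32 GB = 256,000 Mb; 2.93 items → 2 complete.

2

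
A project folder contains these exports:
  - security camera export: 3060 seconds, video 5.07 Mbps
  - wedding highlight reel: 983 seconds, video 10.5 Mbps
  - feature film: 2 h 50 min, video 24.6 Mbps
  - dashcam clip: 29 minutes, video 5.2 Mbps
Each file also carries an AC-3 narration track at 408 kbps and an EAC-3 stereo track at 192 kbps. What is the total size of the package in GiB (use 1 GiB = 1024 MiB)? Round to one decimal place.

34.4 GiB

Audio total: 408 + 192 = 600 kbps = 0.600 Mbps.
security camera export: 5.670 Mbps × 3060 s = 17350.2 Mb
wedding highlight reel: 11.100 Mbps × 983 s = 10911.3 Mb
feature film: 25.200 Mbps × 10200 s = 257040.0 Mb
dashcam clip: 5.800 Mbps × 1740 s = 10092.0 Mb
Total: 295393.5 Mb = 36924.2 MB.
= 34.39 GiB.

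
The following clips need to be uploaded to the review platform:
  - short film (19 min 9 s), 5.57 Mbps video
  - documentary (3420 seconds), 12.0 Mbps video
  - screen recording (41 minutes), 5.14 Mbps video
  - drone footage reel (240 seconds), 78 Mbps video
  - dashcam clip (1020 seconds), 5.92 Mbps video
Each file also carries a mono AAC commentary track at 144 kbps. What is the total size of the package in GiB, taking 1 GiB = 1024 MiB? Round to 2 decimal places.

10.02 GiB

Audio: 144 kbps = 0.144 Mbps.
short film: 5.714 Mbps × 1149 s = 6565.4 Mb
documentary: 12.144 Mbps × 3420 s = 41532.5 Mb
screen recording: 5.284 Mbps × 2460 s = 12998.6 Mb
drone footage reel: 78.144 Mbps × 240 s = 18754.6 Mb
dashcam clip: 6.064 Mbps × 1020 s = 6185.3 Mb
Total: 86036.3 Mb = 10754.5 MB.
= 10.02 GiB.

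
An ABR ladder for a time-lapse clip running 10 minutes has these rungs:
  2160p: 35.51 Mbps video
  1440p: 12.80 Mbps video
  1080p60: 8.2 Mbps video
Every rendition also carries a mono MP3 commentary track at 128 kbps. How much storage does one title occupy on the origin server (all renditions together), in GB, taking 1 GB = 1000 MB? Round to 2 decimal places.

10 min = 600 s
Audio: 128 kbps = 0.128 Mbps.
Sum of rendition bitrates: (35.51+0.128) + (12.80+0.128) + (8.2+0.128) = 56.894 Mbps.
× 600 s = 34,136 Mb = 4,267 MB = 4.267 GB.

4.27 GB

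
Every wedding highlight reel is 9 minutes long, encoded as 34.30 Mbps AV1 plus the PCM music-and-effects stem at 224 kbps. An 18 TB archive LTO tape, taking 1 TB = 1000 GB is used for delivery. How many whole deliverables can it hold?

9 min = 540 s
Audio: 224 kbps = 0.224 Mbps.
Total bitrate: 34.524 Mbps.
Per item: 34.524 Mbps × 540 s = 18,643 Mb = 2,330 MB.
Capacity: 18 TB = 144,000,000 Mb; 7724.10 items → 7724 complete.

7724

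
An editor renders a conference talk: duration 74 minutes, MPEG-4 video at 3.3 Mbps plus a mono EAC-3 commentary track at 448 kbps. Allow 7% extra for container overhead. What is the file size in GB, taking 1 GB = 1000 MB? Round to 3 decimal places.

74 min = 4440 s
Audio: 448 kbps = 0.448 Mbps.
Total bitrate: 3.3 + 0.448 = 3.748 Mbps.
Stream data: 3.748 Mbps × 4440 s = 16641.1 Mb.
With 7% container overhead: ×1.07.
17,806 Mb ÷ 8 = 2,226 MB → 2.226 GB.

2.226 GB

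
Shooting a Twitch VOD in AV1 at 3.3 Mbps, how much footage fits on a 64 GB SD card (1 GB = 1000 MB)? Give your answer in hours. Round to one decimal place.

Capacity: 64 GB = 512,000 Mb.
Recording time: 512,000 / 3.300 = 155,152 s ≈ 43.1 hours.

43.1 hours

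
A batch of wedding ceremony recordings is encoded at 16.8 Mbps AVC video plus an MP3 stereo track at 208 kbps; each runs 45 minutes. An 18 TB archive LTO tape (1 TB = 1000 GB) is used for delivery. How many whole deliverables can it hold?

45 min = 2700 s
Audio: 208 kbps = 0.208 Mbps.
Total bitrate: 17.008 Mbps.
Per item: 17.008 Mbps × 2700 s = 45,922 Mb = 5,740 MB.
Capacity: 18 TB = 144,000,000 Mb; 3135.78 items → 3135 complete.

3135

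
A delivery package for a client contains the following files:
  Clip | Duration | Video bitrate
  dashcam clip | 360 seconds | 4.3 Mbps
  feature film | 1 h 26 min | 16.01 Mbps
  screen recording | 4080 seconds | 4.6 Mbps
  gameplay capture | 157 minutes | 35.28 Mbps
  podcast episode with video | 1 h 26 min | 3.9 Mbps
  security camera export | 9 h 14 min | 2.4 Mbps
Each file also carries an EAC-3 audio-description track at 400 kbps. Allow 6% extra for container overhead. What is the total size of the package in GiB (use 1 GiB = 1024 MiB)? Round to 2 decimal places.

Audio: 400 kbps = 0.400 Mbps.
dashcam clip: 4.700 Mbps × 360 s × 1.06 = 1793.5 Mb
feature film: 16.410 Mbps × 5160 s × 1.06 = 89756.1 Mb
screen recording: 5.000 Mbps × 4080 s × 1.06 = 21624.0 Mb
gameplay capture: 35.680 Mbps × 9420 s × 1.06 = 356271.9 Mb
podcast episode with video: 4.300 Mbps × 5160 s × 1.06 = 23519.3 Mb
security camera export: 2.800 Mbps × 33240 s × 1.06 = 98656.3 Mb
Total: 591621.2 Mb = 73952.6 MB.
= 68.87 GiB.

68.87 GiB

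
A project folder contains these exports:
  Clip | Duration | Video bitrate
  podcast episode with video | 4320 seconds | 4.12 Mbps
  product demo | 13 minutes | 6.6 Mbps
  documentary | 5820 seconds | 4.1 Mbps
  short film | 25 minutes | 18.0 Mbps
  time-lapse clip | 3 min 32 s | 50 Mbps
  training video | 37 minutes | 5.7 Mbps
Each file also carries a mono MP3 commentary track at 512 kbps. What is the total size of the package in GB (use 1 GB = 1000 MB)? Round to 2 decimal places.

13.08 GB

Audio: 512 kbps = 0.512 Mbps.
podcast episode with video: 4.632 Mbps × 4320 s = 20010.2 Mb
product demo: 7.112 Mbps × 780 s = 5547.4 Mb
documentary: 4.612 Mbps × 5820 s = 26841.8 Mb
short film: 18.512 Mbps × 1500 s = 27768.0 Mb
time-lapse clip: 50.512 Mbps × 212 s = 10708.5 Mb
training video: 6.212 Mbps × 2220 s = 13790.6 Mb
Total: 104666.6 Mb = 13083.3 MB.
= 13.08 GB.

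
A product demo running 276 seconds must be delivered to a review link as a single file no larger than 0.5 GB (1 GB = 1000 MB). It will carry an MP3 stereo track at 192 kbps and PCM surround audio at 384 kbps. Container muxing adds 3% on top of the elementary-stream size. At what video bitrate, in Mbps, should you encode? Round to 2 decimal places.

13.49 Mbps

Budget: 0.5 GB = 4000.0 Mb.
Stream payload after overhead: 4000.0 / 1.03 = 3883.5 Mb.
Total bitrate budget: 3883.5 Mb / 276 s = 14.071 Mbps.
Audio total: 192 + 384 = 576 kbps = 0.576 Mbps.
Video: 14.071 − 0.576 = 13.495 Mbps.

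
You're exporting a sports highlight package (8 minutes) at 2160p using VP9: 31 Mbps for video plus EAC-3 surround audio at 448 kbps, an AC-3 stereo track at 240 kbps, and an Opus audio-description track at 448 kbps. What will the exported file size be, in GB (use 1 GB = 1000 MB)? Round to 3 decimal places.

1.928 GB

8 min = 480 s
Audio total: 448 + 240 + 448 = 1136 kbps = 1.136 Mbps.
Total bitrate: 31 + 1.136 = 32.136 Mbps.
Stream data: 32.136 Mbps × 480 s = 15425.3 Mb.
15,425 Mb ÷ 8 = 1,928 MB → 1.928 GB.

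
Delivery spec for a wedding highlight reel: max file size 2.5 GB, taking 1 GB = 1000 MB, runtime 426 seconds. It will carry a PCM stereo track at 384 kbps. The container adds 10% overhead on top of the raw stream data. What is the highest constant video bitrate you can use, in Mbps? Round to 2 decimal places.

Budget: 2.5 GB = 20000.0 Mb.
Stream payload after overhead: 20000.0 / 1.10 = 18181.8 Mb.
Total bitrate budget: 18181.8 Mb / 426 s = 42.680 Mbps.
Audio: 384 kbps = 0.384 Mbps.
Video: 42.680 − 0.384 = 42.296 Mbps.

42.30 Mbps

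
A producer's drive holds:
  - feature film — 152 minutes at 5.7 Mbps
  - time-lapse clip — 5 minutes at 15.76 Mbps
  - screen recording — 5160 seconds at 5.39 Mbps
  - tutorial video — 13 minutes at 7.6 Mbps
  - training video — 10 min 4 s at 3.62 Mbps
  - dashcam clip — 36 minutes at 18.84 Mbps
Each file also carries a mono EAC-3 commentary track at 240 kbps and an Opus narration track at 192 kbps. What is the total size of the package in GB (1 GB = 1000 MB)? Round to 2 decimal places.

Audio total: 240 + 192 = 432 kbps = 0.432 Mbps.
feature film: 6.132 Mbps × 9120 s = 55923.8 Mb
time-lapse clip: 16.192 Mbps × 300 s = 4857.6 Mb
screen recording: 5.822 Mbps × 5160 s = 30041.5 Mb
tutorial video: 8.032 Mbps × 780 s = 6265.0 Mb
training video: 4.052 Mbps × 604 s = 2447.4 Mb
dashcam clip: 19.272 Mbps × 2160 s = 41627.5 Mb
Total: 141162.8 Mb = 17645.4 MB.
= 17.65 GB.

17.65 GB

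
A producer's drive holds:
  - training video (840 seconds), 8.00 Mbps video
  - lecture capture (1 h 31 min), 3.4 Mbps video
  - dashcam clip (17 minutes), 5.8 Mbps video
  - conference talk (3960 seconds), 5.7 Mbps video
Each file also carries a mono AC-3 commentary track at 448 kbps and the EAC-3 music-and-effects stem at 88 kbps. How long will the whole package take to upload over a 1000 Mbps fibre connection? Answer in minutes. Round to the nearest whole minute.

1 minutes

Audio total: 448 + 88 = 536 kbps = 0.536 Mbps.
training video: 8.536 Mbps × 840 s = 7170.2 Mb
lecture capture: 3.936 Mbps × 5460 s = 21490.6 Mb
dashcam clip: 6.336 Mbps × 1020 s = 6462.7 Mb
conference talk: 6.236 Mbps × 3960 s = 24694.6 Mb
Total: 59818.1 Mb = 7477.3 MB.
At 1000 Mbps: 59818.1 / 1000 = 60 s ≈ 0.997 minutes.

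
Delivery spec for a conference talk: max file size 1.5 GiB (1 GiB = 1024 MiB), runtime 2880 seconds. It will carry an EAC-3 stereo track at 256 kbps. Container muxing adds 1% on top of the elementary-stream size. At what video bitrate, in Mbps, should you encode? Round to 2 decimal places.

4.17 Mbps

Budget: 1.5 GiB = 12884.9 Mb.
Stream payload after overhead: 12884.9 / 1.01 = 12757.3 Mb.
Total bitrate budget: 12757.3 Mb / 2880 s = 4.430 Mbps.
Audio: 256 kbps = 0.256 Mbps.
Video: 4.430 − 0.256 = 4.174 Mbps.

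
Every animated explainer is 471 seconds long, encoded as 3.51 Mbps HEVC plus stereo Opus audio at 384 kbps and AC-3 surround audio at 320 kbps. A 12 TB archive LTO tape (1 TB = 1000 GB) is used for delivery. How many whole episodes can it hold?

48367

Audio total: 384 + 320 = 704 kbps = 0.704 Mbps.
Total bitrate: 4.214 Mbps.
Per item: 4.214 Mbps × 471 s = 1,985 Mb = 248.1 MB.
Capacity: 12 TB = 96,000,000 Mb; 48367.74 items → 48367 complete.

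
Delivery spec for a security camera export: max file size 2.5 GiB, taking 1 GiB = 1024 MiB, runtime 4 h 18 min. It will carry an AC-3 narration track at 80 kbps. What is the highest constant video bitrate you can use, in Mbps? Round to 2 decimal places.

1.31 Mbps

Budget: 2.5 GiB = 21474.8 Mb.
4 h 18 min = 258 min = 15480 s
Total bitrate budget: 21474.8 Mb / 15480 s = 1.387 Mbps.
Audio: 80 kbps = 0.080 Mbps.
Video: 1.387 − 0.080 = 1.307 Mbps.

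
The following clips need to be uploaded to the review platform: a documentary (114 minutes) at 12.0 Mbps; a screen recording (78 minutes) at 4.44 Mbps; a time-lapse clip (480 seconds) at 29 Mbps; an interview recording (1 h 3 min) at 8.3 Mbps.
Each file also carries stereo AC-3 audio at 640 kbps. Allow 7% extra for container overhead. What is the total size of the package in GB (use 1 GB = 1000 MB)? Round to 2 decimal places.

Audio: 640 kbps = 0.640 Mbps.
documentary: 12.640 Mbps × 6840 s × 1.07 = 92509.6 Mb
screen recording: 5.080 Mbps × 4680 s × 1.07 = 25438.6 Mb
time-lapse clip: 29.640 Mbps × 480 s × 1.07 = 15223.1 Mb
interview recording: 8.940 Mbps × 3780 s × 1.07 = 36158.7 Mb
Total: 169330.1 Mb = 21166.3 MB.
= 21.17 GB.

21.17 GB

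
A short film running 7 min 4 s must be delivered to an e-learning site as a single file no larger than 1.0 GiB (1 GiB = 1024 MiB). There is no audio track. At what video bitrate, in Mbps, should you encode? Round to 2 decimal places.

Budget: 1.0 GiB = 8589.9 Mb.
7 min 4 s = 424 s
Total bitrate budget: 8589.9 Mb / 424 s = 20.259 Mbps.

20.26 Mbps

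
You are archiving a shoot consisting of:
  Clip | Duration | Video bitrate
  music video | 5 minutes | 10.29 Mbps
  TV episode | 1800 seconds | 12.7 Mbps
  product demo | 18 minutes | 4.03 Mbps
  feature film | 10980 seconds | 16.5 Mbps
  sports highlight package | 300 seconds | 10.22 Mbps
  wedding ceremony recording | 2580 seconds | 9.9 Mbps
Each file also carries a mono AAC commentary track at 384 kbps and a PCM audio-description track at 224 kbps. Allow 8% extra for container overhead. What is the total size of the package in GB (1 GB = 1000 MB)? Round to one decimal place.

Audio total: 384 + 224 = 608 kbps = 0.608 Mbps.
music video: 10.898 Mbps × 300 s × 1.08 = 3531.0 Mb
TV episode: 13.308 Mbps × 1800 s × 1.08 = 25870.8 Mb
product demo: 4.638 Mbps × 1080 s × 1.08 = 5409.8 Mb
feature film: 17.108 Mbps × 10980 s × 1.08 = 202873.5 Mb
sports highlight package: 10.828 Mbps × 300 s × 1.08 = 3508.3 Mb
wedding ceremony recording: 10.508 Mbps × 2580 s × 1.08 = 29279.5 Mb
Total: 270472.7 Mb = 33809.1 MB.
= 33.81 GB.

33.8 GB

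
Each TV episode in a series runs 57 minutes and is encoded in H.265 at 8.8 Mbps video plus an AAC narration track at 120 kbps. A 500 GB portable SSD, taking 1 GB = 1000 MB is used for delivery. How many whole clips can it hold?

131

57 min = 3420 s
Audio: 120 kbps = 0.120 Mbps.
Total bitrate: 8.920 Mbps.
Per item: 8.920 Mbps × 3420 s = 30,506 Mb = 3,813 MB.
Capacity: 500 GB = 4,000,000 Mb; 131.12 items → 131 complete.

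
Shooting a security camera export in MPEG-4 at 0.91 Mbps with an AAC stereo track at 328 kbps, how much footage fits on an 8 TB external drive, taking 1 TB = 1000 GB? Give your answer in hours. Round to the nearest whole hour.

14360 hours

Audio: 328 kbps = 0.328 Mbps.
Total bitrate: 0.91 + 0.328 = 1.238 Mbps.
Capacity: 8 TB = 64,000,000 Mb.
Recording time: 64,000,000 / 1.238 = 51,696,284 s ≈ 14,360 hours.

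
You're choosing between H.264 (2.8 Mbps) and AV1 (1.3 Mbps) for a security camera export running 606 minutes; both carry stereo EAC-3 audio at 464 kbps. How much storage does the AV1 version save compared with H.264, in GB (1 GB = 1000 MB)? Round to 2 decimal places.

6.82 GB

606 min = 36360 s
Audio: 464 kbps = 0.464 Mbps.
H.264: 3.264 Mbps × 36360 s = 118679.0 Mb = 14.835 GB.
AV1: 1.764 Mbps × 36360 s = 64139.0 Mb = 8.017 GB.
Saving: 14.835 − 8.017 = 6.817 GB.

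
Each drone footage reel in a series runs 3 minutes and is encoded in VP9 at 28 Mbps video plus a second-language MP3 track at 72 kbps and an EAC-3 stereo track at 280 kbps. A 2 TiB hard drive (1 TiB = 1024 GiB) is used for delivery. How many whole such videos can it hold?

3 min = 180 s
Audio total: 72 + 280 = 352 kbps = 0.352 Mbps.
Total bitrate: 28.352 Mbps.
Per item: 28.352 Mbps × 180 s = 5,103 Mb = 637.9 MB.
Capacity: 2 TiB = 17,592,186 Mb; 3447.18 items → 3447 complete.

3447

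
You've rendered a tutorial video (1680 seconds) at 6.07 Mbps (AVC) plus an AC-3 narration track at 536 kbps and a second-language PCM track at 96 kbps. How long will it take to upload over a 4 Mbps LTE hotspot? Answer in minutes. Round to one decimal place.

Audio total: 536 + 96 = 632 kbps = 0.632 Mbps.
Total bitrate: 6.702 Mbps.
File: 6.702 Mbps × 1680 s = 11259.4 Mb.
At 4 Mbps: 11259.4 / 4 = 2814.8 s ≈ 46.9 minutes.

46.9 minutes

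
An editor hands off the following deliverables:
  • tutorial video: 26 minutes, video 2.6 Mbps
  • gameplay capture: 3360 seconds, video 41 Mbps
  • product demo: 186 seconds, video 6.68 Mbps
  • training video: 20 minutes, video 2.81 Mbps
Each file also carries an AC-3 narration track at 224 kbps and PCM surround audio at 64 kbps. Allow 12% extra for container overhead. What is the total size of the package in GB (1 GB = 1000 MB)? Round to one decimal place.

Audio total: 224 + 64 = 288 kbps = 0.288 Mbps.
tutorial video: 2.888 Mbps × 1560 s × 1.12 = 5045.9 Mb
gameplay capture: 41.288 Mbps × 3360 s × 1.12 = 155375.0 Mb
product demo: 6.968 Mbps × 186 s × 1.12 = 1451.6 Mb
training video: 3.098 Mbps × 1200 s × 1.12 = 4163.7 Mb
Total: 166036.2 Mb = 20754.5 MB.
= 20.75 GB.

20.8 GB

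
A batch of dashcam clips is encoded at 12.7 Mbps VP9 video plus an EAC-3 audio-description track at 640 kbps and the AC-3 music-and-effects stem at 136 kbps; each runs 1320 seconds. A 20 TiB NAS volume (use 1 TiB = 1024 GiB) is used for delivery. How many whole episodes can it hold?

Audio total: 640 + 136 = 776 kbps = 0.776 Mbps.
Total bitrate: 13.476 Mbps.
Per item: 13.476 Mbps × 1320 s = 17,788 Mb = 2,224 MB.
Capacity: 20 TiB = 175,921,860 Mb; 9889.74 items → 9889 complete.

9889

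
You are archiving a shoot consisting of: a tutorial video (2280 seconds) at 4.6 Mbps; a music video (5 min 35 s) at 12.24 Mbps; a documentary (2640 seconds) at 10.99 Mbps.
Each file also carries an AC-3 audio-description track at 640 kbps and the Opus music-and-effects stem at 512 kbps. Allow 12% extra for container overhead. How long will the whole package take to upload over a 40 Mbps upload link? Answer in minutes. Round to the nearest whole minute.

Audio total: 640 + 512 = 1152 kbps = 1.152 Mbps.
tutorial video: 5.752 Mbps × 2280 s × 1.12 = 14688.3 Mb
music video: 13.392 Mbps × 335 s × 1.12 = 5024.7 Mb
documentary: 12.142 Mbps × 2640 s × 1.12 = 35901.5 Mb
Total: 55614.5 Mb = 6951.8 MB.
At 40 Mbps: 55614.5 / 40 = 1390 s ≈ 23.2 minutes.

23 minutes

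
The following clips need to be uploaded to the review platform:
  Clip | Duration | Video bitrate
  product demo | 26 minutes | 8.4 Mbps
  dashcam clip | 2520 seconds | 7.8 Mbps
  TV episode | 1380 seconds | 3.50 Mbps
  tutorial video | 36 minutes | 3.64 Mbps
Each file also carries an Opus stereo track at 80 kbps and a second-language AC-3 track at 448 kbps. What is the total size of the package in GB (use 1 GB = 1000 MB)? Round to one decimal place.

6.2 GB

Audio total: 80 + 448 = 528 kbps = 0.528 Mbps.
product demo: 8.928 Mbps × 1560 s = 13927.7 Mb
dashcam clip: 8.328 Mbps × 2520 s = 20986.6 Mb
TV episode: 4.028 Mbps × 1380 s = 5558.6 Mb
tutorial video: 4.168 Mbps × 2160 s = 9002.9 Mb
Total: 49475.8 Mb = 6184.5 MB.
= 6.184 GB.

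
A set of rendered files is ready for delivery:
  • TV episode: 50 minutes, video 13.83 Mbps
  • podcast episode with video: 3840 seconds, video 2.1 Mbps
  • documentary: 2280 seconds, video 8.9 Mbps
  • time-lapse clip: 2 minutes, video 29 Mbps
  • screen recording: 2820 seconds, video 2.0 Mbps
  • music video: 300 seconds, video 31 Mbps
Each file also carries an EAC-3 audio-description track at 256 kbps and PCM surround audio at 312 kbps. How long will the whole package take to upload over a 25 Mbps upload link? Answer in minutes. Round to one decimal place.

63.5 minutes

Audio total: 256 + 312 = 568 kbps = 0.568 Mbps.
TV episode: 14.398 Mbps × 3000 s = 43194.0 Mb
podcast episode with video: 2.668 Mbps × 3840 s = 10245.1 Mb
documentary: 9.468 Mbps × 2280 s = 21587.0 Mb
time-lapse clip: 29.568 Mbps × 120 s = 3548.2 Mb
screen recording: 2.568 Mbps × 2820 s = 7241.8 Mb
music video: 31.568 Mbps × 300 s = 9470.4 Mb
Total: 95286.5 Mb = 11910.8 MB.
At 25 Mbps: 95286.5 / 25 = 3811 s ≈ 63.5 minutes.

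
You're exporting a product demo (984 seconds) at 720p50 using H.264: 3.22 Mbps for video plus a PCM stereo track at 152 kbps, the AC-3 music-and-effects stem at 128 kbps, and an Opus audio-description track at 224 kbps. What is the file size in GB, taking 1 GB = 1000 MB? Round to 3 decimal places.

Audio total: 152 + 128 + 224 = 504 kbps = 0.504 Mbps.
Total bitrate: 3.22 + 0.504 = 3.724 Mbps.
Stream data: 3.724 Mbps × 984 s = 3664.4 Mb.
3,664 Mb ÷ 8 = 458.1 MB → 0.4581 GB.

0.458 GB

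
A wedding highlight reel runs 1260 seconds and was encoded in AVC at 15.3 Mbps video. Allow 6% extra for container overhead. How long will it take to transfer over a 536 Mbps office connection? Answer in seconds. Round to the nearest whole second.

38 seconds

File: 15.300 Mbps × 1260 s = 19278.0 Mb.
With 6% container overhead: ×1.06. → 20434.7 Mb.
At 536 Mbps: 20434.7 / 536 = 38.1 s ≈ 38.1 seconds.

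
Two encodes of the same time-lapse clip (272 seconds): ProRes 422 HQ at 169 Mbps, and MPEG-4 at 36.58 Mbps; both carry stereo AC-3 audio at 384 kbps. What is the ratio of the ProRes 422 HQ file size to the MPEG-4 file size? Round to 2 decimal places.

Audio: 384 kbps = 0.384 Mbps.
ProRes 422 HQ: 169.384 Mbps × 272 s = 46072.4 Mb = 5.364 GiB.
MPEG-4: 36.964 Mbps × 272 s = 10054.2 Mb = 1.170 GiB.
Ratio: 5.364 / 1.170 = 4.582.

4.58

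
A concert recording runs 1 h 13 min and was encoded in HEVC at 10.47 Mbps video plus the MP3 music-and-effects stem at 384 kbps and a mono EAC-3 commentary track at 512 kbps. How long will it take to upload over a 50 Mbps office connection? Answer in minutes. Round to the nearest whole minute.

1 h 13 min = 73 min = 4380 s
Audio total: 384 + 512 = 896 kbps = 0.896 Mbps.
Total bitrate: 11.366 Mbps.
File: 11.366 Mbps × 4380 s = 49783.1 Mb.
At 50 Mbps: 49783.1 / 50 = 995.7 s ≈ 16.6 minutes.

17 minutes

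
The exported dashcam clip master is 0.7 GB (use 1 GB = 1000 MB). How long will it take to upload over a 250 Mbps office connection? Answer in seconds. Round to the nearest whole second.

22 seconds

File: 0.7 GB = 5600.0 Mb.
At 250 Mbps: 5600.0 / 250 = 22.4 s ≈ 22.4 seconds.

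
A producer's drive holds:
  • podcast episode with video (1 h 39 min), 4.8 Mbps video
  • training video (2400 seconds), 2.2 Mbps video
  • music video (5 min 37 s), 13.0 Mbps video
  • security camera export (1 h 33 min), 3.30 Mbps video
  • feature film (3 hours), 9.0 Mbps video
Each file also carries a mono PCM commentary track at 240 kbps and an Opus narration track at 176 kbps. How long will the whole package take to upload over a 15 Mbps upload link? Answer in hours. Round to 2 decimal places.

Audio total: 240 + 176 = 416 kbps = 0.416 Mbps.
podcast episode with video: 5.216 Mbps × 5940 s = 30983.0 Mb
training video: 2.616 Mbps × 2400 s = 6278.4 Mb
music video: 13.416 Mbps × 337 s = 4521.2 Mb
security camera export: 3.716 Mbps × 5580 s = 20735.3 Mb
feature film: 9.416 Mbps × 10800 s = 101692.8 Mb
Total: 164210.7 Mb = 20526.3 MB.
At 15 Mbps: 164210.7 / 15 = 10947 s ≈ 3.04 hours.

3.04 hours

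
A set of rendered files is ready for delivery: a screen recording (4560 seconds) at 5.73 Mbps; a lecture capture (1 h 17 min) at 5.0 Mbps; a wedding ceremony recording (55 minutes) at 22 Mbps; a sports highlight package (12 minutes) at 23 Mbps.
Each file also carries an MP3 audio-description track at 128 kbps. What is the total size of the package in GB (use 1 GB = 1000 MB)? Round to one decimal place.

17.5 GB

Audio: 128 kbps = 0.128 Mbps.
screen recording: 5.858 Mbps × 4560 s = 26712.5 Mb
lecture capture: 5.128 Mbps × 4620 s = 23691.4 Mb
wedding ceremony recording: 22.128 Mbps × 3300 s = 73022.4 Mb
sports highlight package: 23.128 Mbps × 720 s = 16652.2 Mb
Total: 140078.4 Mb = 17509.8 MB.
= 17.51 GB.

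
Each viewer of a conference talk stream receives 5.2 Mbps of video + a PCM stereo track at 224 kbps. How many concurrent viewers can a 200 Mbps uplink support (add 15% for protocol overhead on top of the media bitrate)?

32

Audio: 224 kbps = 0.224 Mbps.
Per-viewer media rate: 5.424 Mbps.
On the wire with 15% overhead: 6.238 Mbps.
200 Mbps = 200.0 Mbps; 200.0 / 6.238 = 32.06 → 32 viewers.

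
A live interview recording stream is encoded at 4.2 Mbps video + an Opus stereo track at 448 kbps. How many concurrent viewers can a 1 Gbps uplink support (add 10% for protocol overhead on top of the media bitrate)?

195

Audio: 448 kbps = 0.448 Mbps.
Per-viewer media rate: 4.648 Mbps.
On the wire with 10% overhead: 5.113 Mbps.
1 Gbps = 1,000 Mbps; 1,000 / 5.113 = 195.59 → 195 viewers.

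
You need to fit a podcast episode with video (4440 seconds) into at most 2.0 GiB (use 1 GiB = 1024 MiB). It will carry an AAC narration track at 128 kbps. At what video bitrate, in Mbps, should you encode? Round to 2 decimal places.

3.74 Mbps

Budget: 2.0 GiB = 17179.9 Mb.
Total bitrate budget: 17179.9 Mb / 4440 s = 3.869 Mbps.
Audio: 128 kbps = 0.128 Mbps.
Video: 3.869 − 0.128 = 3.741 Mbps.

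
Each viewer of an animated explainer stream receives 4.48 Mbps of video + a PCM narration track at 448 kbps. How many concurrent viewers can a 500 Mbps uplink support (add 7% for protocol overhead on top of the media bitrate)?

Audio: 448 kbps = 0.448 Mbps.
Per-viewer media rate: 4.928 Mbps.
On the wire with 7% overhead: 5.273 Mbps.
500 Mbps = 500.0 Mbps; 500.0 / 5.273 = 94.82 → 94 viewers.

94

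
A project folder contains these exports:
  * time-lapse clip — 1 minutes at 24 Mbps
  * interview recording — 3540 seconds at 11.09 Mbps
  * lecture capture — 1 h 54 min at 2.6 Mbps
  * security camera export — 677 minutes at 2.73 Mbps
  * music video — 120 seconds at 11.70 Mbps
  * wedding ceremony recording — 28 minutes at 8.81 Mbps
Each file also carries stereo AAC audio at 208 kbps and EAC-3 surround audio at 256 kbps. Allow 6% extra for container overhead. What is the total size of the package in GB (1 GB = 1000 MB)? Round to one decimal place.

Audio total: 208 + 256 = 464 kbps = 0.464 Mbps.
time-lapse clip: 24.464 Mbps × 60 s × 1.06 = 1555.9 Mb
interview recording: 11.554 Mbps × 3540 s × 1.06 = 43355.2 Mb
lecture capture: 3.064 Mbps × 6840 s × 1.06 = 22215.2 Mb
security camera export: 3.194 Mbps × 40620 s × 1.06 = 137524.7 Mb
music video: 12.164 Mbps × 120 s × 1.06 = 1547.3 Mb
wedding ceremony recording: 9.274 Mbps × 1680 s × 1.06 = 16515.1 Mb
Total: 222713.5 Mb = 27839.2 MB.
= 27.84 GB.

27.8 GB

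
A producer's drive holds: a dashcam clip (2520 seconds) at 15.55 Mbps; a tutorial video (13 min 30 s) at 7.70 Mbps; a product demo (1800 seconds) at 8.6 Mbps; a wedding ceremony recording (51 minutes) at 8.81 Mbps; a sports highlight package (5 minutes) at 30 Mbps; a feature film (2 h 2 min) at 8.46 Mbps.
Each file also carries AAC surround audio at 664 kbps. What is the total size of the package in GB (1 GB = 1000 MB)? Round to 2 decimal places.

21.16 GB

Audio: 664 kbps = 0.664 Mbps.
dashcam clip: 16.214 Mbps × 2520 s = 40859.3 Mb
tutorial video: 8.364 Mbps × 810 s = 6774.8 Mb
product demo: 9.264 Mbps × 1800 s = 16675.2 Mb
wedding ceremony recording: 9.474 Mbps × 3060 s = 28990.4 Mb
sports highlight package: 30.664 Mbps × 300 s = 9199.2 Mb
feature film: 9.124 Mbps × 7320 s = 66787.7 Mb
Total: 169286.6 Mb = 21160.8 MB.
= 21.16 GB.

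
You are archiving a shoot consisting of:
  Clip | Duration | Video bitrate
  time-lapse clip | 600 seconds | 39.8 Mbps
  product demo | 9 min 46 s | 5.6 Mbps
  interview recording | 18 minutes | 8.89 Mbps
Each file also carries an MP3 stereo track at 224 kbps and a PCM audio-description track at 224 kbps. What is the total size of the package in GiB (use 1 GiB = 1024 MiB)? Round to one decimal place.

4.4 GiB

Audio total: 224 + 224 = 448 kbps = 0.448 Mbps.
time-lapse clip: 40.248 Mbps × 600 s = 24148.8 Mb
product demo: 6.048 Mbps × 586 s = 3544.1 Mb
interview recording: 9.338 Mbps × 1080 s = 10085.0 Mb
Total: 37778.0 Mb = 4722.2 MB.
= 4.398 GiB.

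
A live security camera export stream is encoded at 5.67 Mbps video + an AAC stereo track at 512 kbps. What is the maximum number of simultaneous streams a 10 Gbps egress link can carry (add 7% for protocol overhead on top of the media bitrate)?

1511

Audio: 512 kbps = 0.512 Mbps.
Per-viewer media rate: 6.182 Mbps.
On the wire with 7% overhead: 6.615 Mbps.
10 Gbps = 10,000 Mbps; 10,000 / 6.615 = 1511.78 → 1511 viewers.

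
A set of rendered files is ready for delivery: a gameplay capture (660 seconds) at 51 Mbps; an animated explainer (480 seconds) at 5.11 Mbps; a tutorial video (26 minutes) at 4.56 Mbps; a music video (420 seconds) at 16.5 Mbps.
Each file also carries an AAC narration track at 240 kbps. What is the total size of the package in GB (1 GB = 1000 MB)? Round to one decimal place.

6.4 GB

Audio: 240 kbps = 0.240 Mbps.
gameplay capture: 51.240 Mbps × 660 s = 33818.4 Mb
animated explainer: 5.350 Mbps × 480 s = 2568.0 Mb
tutorial video: 4.800 Mbps × 1560 s = 7488.0 Mb
music video: 16.740 Mbps × 420 s = 7030.8 Mb
Total: 50905.2 Mb = 6363.1 MB.
= 6.363 GB.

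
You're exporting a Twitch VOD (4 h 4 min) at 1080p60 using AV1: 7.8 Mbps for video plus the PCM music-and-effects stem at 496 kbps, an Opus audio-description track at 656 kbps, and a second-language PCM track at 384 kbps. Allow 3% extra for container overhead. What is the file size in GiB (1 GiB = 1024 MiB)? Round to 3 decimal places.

4 h 4 min = 244 min = 14640 s
Audio total: 496 + 656 + 384 = 1536 kbps = 1.536 Mbps.
Total bitrate: 7.8 + 1.536 = 9.336 Mbps.
Stream data: 9.336 Mbps × 14640 s = 136679.0 Mb.
With 3% container overhead: ×1.03.
140,779 Mb = 17,597,426,400 bytes ÷ 1,073,741,824 = 16.39 GiB.

16.389 GiB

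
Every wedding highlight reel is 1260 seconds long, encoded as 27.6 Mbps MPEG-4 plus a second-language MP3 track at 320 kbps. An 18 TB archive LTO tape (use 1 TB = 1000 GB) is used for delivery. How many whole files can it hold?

4093

Audio: 320 kbps = 0.320 Mbps.
Total bitrate: 27.920 Mbps.
Per item: 27.920 Mbps × 1260 s = 35,179 Mb = 4,397 MB.
Capacity: 18 TB = 144,000,000 Mb; 4093.33 items → 4093 complete.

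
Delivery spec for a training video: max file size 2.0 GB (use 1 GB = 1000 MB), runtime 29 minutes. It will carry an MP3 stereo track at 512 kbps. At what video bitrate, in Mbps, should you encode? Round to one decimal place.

Budget: 2.0 GB = 16000.0 Mb.
29 min = 1740 s
Total bitrate budget: 16000.0 Mb / 1740 s = 9.195 Mbps.
Audio: 512 kbps = 0.512 Mbps.
Video: 9.195 − 0.512 = 8.683 Mbps.

8.7 Mbps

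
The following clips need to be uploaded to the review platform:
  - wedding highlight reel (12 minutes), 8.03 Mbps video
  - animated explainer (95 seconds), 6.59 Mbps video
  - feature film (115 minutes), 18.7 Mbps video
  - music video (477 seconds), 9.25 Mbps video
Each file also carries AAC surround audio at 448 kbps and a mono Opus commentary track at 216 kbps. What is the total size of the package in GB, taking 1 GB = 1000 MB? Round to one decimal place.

18.2 GB

Audio total: 448 + 216 = 664 kbps = 0.664 Mbps.
wedding highlight reel: 8.694 Mbps × 720 s = 6259.7 Mb
animated explainer: 7.254 Mbps × 95 s = 689.1 Mb
feature film: 19.364 Mbps × 6900 s = 133611.6 Mb
music video: 9.914 Mbps × 477 s = 4729.0 Mb
Total: 145289.4 Mb = 18161.2 MB.
= 18.16 GB.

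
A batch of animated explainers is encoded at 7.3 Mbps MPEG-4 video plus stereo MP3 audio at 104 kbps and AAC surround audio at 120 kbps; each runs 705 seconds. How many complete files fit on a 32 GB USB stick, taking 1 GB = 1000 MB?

48

Audio total: 104 + 120 = 224 kbps = 0.224 Mbps.
Total bitrate: 7.524 Mbps.
Per item: 7.524 Mbps × 705 s = 5,304 Mb = 663.1 MB.
Capacity: 32 GB = 256,000 Mb; 48.26 items → 48 complete.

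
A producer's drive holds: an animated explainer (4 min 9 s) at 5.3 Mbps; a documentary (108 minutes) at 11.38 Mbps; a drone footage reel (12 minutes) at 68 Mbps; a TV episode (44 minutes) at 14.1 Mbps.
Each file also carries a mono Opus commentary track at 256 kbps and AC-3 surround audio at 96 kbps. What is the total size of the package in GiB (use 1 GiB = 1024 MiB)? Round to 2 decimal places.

19.18 GiB

Audio total: 256 + 96 = 352 kbps = 0.352 Mbps.
animated explainer: 5.652 Mbps × 249 s = 1407.3 Mb
documentary: 11.732 Mbps × 6480 s = 76023.4 Mb
drone footage reel: 68.352 Mbps × 720 s = 49213.4 Mb
TV episode: 14.452 Mbps × 2640 s = 38153.3 Mb
Total: 164797.4 Mb = 20599.7 MB.
= 19.18 GiB.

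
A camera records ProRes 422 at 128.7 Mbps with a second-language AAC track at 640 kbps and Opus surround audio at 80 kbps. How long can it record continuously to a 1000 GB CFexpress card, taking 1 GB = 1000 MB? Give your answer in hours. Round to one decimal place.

Audio total: 640 + 80 = 720 kbps = 0.720 Mbps.
Total bitrate: 128.7 + 0.720 = 129.420 Mbps.
Capacity: 1000 GB = 8,000,000 Mb.
Recording time: 8,000,000 / 129.420 = 61,814 s ≈ 17.2 hours.

17.2 hours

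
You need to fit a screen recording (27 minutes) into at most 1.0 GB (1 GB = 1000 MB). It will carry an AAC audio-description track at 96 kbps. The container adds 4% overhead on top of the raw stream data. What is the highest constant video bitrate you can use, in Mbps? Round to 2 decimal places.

4.65 Mbps

Budget: 1.0 GB = 8000.0 Mb.
Stream payload after overhead: 8000.0 / 1.04 = 7692.3 Mb.
27 min = 1620 s
Total bitrate budget: 7692.3 Mb / 1620 s = 4.748 Mbps.
Audio: 96 kbps = 0.096 Mbps.
Video: 4.748 − 0.096 = 4.652 Mbps.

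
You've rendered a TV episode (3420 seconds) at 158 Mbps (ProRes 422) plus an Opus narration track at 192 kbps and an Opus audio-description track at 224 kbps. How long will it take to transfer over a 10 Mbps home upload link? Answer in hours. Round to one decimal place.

15.0 hours

Audio total: 192 + 224 = 416 kbps = 0.416 Mbps.
Total bitrate: 158.416 Mbps.
File: 158.416 Mbps × 3420 s = 541782.7 Mb.
At 10 Mbps: 541782.7 / 10 = 54178.3 s ≈ 15 hours.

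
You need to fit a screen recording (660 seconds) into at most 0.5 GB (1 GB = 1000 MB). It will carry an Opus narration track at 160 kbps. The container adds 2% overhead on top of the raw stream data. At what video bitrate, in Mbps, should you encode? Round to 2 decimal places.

5.78 Mbps

Budget: 0.5 GB = 4000.0 Mb.
Stream payload after overhead: 4000.0 / 1.02 = 3921.6 Mb.
Total bitrate budget: 3921.6 Mb / 660 s = 5.942 Mbps.
Audio: 160 kbps = 0.160 Mbps.
Video: 5.942 − 0.160 = 5.782 Mbps.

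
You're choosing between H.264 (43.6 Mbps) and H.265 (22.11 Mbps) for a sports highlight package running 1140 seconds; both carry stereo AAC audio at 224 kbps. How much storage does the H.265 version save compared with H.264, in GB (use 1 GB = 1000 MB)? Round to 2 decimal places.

Audio: 224 kbps = 0.224 Mbps.
H.264: 43.824 Mbps × 1140 s = 49959.4 Mb = 6.245 GB.
H.265: 22.334 Mbps × 1140 s = 25460.8 Mb = 3.183 GB.
Saving: 6.245 − 3.183 = 3.062 GB.

3.06 GB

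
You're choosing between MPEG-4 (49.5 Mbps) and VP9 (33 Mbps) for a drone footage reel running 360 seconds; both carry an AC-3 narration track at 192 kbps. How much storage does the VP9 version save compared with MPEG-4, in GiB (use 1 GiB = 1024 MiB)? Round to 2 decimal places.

0.69 GiB

Audio: 192 kbps = 0.192 Mbps.
MPEG-4: 49.692 Mbps × 360 s = 17889.1 Mb = 2.083 GiB.
VP9: 33.192 Mbps × 360 s = 11949.1 Mb = 1.391 GiB.
Saving: 2.083 − 1.391 = 0.692 GiB.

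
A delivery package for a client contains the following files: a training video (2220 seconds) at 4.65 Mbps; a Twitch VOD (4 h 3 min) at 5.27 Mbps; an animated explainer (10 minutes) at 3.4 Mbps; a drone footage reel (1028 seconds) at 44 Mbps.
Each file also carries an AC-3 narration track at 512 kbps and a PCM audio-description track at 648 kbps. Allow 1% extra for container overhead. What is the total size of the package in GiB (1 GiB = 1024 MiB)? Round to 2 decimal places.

Audio total: 512 + 648 = 1160 kbps = 1.160 Mbps.
training video: 5.810 Mbps × 2220 s × 1.01 = 13027.2 Mb
Twitch VOD: 6.430 Mbps × 14580 s × 1.01 = 94686.9 Mb
animated explainer: 4.560 Mbps × 600 s × 1.01 = 2763.4 Mb
drone footage reel: 45.160 Mbps × 1028 s × 1.01 = 46888.7 Mb
Total: 157366.2 Mb = 19670.8 MB.
= 18.32 GiB.

18.32 GiB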